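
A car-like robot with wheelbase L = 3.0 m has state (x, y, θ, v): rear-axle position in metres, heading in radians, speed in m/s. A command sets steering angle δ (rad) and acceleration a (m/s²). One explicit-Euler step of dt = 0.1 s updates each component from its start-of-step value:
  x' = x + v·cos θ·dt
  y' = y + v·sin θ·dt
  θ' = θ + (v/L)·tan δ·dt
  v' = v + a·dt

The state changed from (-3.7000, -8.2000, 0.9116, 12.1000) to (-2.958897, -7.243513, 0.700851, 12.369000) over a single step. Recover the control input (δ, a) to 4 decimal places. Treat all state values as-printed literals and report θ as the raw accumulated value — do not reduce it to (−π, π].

a = (v'−v)/dt = (0.269000)/0.1 = 2.6900
Δθ = θ'−θ = -0.210749;  (v·dt/L) = 12.1000·0.1/3.0 = 0.403333
tan δ = Δθ·L/(v·dt) = -0.522518  →  δ = -0.4815

δ = -0.4815, a = 2.6900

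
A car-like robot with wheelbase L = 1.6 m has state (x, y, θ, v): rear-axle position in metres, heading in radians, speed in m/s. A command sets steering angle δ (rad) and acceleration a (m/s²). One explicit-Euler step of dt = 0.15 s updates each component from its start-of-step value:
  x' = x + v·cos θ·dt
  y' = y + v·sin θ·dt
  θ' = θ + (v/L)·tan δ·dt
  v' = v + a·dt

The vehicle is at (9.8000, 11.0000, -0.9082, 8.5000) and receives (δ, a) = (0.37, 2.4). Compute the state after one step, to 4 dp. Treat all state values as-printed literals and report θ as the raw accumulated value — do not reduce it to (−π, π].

x' = 9.8000 + 8.5000·cos(-0.9082)·0.15 = 10.5843
y' = 11.0000 + 8.5000·sin(-0.9082)·0.15 = 9.9948
θ' = -0.9082 + (8.5000/1.6)·tan(0.37)·0.15 = -0.5991
v' = 8.5000 + 2.4000·0.15 = 8.8600

(10.5843, 9.9948, -0.5991, 8.8600)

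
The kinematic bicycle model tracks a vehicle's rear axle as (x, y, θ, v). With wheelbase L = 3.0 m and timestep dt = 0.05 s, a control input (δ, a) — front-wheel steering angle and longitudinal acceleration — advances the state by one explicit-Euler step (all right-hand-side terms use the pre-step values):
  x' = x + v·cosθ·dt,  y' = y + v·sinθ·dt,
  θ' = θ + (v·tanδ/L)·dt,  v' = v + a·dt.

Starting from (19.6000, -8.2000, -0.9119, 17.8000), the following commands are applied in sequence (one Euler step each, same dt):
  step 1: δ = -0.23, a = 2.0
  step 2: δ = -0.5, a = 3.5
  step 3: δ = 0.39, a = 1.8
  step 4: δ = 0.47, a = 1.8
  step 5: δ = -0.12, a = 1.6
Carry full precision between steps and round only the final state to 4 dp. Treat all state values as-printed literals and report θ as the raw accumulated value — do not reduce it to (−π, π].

(22.0820, -11.9404, -0.9034, 18.3350)

after step 1 (δ=-0.23, a=2.0): (20.144898, -8.903695, -0.981363, 17.900000)
after step 2 (δ=-0.5, a=3.5): (20.642420, -9.647669, -1.144343, 18.075000)
after step 3 (δ=0.39, a=1.8): (21.016251, -10.470477, -1.020512, 18.165000)
after step 4 (δ=0.47, a=1.8): (21.491201, -11.244648, -0.866726, 18.255000)
after step 5 (δ=-0.12, a=1.6): (22.082048, -11.940358, -0.903412, 18.335000)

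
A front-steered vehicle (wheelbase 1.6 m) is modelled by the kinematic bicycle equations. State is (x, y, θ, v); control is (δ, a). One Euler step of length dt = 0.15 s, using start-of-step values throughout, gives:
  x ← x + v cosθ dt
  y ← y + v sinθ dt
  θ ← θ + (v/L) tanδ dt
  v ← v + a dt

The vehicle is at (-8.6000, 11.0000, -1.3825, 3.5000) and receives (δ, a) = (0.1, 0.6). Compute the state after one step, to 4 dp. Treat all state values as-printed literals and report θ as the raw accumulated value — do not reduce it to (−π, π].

x' = -8.6000 + 3.5000·cos(-1.3825)·0.15 = -8.5017
y' = 11.0000 + 3.5000·sin(-1.3825)·0.15 = 10.4843
θ' = -1.3825 + (3.5000/1.6)·tan(0.1)·0.15 = -1.3496
v' = 3.5000 + 0.6000·0.15 = 3.5900

(-8.5017, 10.4843, -1.3496, 3.5900)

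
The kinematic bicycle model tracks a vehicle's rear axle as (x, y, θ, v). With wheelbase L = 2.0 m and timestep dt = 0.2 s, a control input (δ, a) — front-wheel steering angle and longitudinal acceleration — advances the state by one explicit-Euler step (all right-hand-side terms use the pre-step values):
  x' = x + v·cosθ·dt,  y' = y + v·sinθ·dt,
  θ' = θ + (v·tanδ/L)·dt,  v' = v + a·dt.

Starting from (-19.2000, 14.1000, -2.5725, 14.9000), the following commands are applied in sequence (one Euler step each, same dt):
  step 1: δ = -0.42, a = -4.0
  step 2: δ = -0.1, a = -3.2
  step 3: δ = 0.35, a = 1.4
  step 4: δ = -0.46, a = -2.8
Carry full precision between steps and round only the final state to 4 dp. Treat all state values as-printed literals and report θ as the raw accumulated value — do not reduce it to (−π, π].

after step 1 (δ=-0.42, a=-4.0): (-21.710323, 12.494174, -3.237893, 14.100000)
after step 2 (δ=-0.1, a=-3.2): (-24.517257, 12.765321, -3.379365, 13.460000)
after step 3 (δ=0.35, a=1.4): (-27.133518, 13.399390, -2.888037, 13.740000)
after step 4 (δ=-0.46, a=-2.8): (-29.793655, 12.710060, -3.568783, 13.180000)

(-29.7937, 12.7101, -3.5688, 13.1800)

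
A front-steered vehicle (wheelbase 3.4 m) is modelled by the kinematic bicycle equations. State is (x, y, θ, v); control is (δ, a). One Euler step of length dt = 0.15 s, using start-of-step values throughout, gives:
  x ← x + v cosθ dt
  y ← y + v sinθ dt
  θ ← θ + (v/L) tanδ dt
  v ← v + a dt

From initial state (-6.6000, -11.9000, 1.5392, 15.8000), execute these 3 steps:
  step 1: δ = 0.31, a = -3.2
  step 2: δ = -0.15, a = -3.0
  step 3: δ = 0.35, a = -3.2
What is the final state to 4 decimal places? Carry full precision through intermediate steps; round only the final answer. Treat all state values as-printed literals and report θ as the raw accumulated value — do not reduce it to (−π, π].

after step 1 (δ=0.31, a=-3.2): (-6.525129, -9.531183, 1.762487, 15.320000)
after step 2 (δ=-0.15, a=-3.0): (-6.962942, -7.275274, 1.660337, 14.870000)
after step 3 (δ=0.35, a=-3.2): (-7.162397, -5.053710, 1.899807, 14.390000)

(-7.1624, -5.0537, 1.8998, 14.3900)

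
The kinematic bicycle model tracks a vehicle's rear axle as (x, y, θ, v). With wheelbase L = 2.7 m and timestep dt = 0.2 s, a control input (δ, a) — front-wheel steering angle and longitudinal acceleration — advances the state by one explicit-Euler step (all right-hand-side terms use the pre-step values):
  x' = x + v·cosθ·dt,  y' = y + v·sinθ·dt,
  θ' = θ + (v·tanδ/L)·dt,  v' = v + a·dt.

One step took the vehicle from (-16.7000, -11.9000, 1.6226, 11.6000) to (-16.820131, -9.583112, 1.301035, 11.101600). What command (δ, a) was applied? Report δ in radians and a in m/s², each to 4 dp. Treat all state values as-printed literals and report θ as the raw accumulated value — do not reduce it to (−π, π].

δ = -0.3581, a = -2.4920

a = (v'−v)/dt = (-0.498400)/0.2 = -2.4920
Δθ = θ'−θ = -0.321565;  (v·dt/L) = 11.6000·0.2/2.7 = 0.859259
tan δ = Δθ·L/(v·dt) = -0.374235  →  δ = -0.3581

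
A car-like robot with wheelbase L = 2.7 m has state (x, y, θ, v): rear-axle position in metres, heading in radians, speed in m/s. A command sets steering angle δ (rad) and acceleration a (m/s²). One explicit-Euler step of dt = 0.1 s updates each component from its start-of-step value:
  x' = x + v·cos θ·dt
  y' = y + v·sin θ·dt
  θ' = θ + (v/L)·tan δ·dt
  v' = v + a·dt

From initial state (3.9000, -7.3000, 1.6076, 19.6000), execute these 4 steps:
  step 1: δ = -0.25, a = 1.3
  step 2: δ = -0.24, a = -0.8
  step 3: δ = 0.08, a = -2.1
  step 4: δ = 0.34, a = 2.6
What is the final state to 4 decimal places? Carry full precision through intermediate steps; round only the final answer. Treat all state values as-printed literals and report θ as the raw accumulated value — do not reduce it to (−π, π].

after step 1 (δ=-0.25, a=1.3): (3.827881, -5.341327, 1.422241, 19.730000)
after step 2 (δ=-0.24, a=-0.8): (4.119905, -3.390058, 1.243416, 19.650000)
after step 3 (δ=0.08, a=-2.1): (4.751777, -1.529423, 1.301763, 19.440000)
after step 4 (δ=0.34, a=2.6): (5.268491, 0.344648, 1.556454, 19.700000)

(5.2685, 0.3446, 1.5565, 19.7000)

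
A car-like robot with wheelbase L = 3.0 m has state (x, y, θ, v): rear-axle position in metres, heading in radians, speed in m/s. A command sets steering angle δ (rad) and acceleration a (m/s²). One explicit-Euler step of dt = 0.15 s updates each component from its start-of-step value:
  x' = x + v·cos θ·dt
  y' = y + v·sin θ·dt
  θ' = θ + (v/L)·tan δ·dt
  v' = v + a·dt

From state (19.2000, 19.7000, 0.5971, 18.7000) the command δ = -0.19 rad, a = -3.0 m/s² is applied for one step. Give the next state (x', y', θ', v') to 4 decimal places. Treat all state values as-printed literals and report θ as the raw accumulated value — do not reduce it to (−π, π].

x' = 19.2000 + 18.7000·cos(0.5971)·0.15 = 21.5196
y' = 19.7000 + 18.7000·sin(0.5971)·0.15 = 21.2771
θ' = 0.5971 + (18.7000/3.0)·tan(-0.19)·0.15 = 0.4173
v' = 18.7000 − 3.0000·0.15 = 18.2500

(21.5196, 21.2771, 0.4173, 18.2500)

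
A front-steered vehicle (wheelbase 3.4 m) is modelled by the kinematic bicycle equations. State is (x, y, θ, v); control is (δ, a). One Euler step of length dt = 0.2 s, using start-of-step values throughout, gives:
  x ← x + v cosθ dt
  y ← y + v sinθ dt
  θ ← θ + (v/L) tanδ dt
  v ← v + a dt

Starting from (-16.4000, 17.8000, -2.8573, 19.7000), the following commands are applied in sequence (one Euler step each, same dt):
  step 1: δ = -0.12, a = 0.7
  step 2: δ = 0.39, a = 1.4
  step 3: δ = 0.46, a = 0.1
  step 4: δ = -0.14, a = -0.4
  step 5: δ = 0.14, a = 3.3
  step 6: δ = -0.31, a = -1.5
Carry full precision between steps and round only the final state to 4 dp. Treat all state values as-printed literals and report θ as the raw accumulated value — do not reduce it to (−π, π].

(-32.2739, 2.6569, -2.3220, 20.4200)

after step 1 (δ=-0.12, a=0.7): (-20.181850, 16.694914, -2.997030, 19.840000)
after step 2 (δ=0.39, a=1.4): (-24.108459, 16.123286, -2.517305, 20.120000)
after step 3 (δ=0.46, a=0.1): (-27.373451, 13.771180, -1.930927, 20.140000)
after step 4 (δ=-0.14, a=-0.4): (-28.792903, 10.001573, -2.097878, 20.060000)
after step 5 (δ=0.14, a=3.3): (-30.810991, 6.534086, -1.931590, 20.720000)
after step 6 (δ=-0.31, a=-1.5): (-32.273893, 2.656889, -2.322013, 20.420000)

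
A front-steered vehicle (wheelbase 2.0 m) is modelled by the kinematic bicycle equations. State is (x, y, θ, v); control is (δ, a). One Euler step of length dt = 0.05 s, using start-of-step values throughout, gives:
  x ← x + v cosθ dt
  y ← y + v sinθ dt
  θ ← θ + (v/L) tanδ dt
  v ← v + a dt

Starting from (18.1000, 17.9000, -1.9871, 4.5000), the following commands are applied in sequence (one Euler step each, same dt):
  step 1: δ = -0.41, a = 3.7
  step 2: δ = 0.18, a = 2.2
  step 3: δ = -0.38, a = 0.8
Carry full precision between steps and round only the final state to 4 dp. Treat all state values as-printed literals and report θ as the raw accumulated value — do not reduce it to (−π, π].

after step 1 (δ=-0.41, a=3.7): (18.009014, 17.694217, -2.035996, 4.685000)
after step 2 (δ=0.18, a=2.2): (17.903929, 17.484861, -2.014683, 4.795000)
after step 3 (δ=-0.38, a=0.8): (17.800968, 17.268345, -2.062562, 4.835000)

(17.8010, 17.2683, -2.0626, 4.8350)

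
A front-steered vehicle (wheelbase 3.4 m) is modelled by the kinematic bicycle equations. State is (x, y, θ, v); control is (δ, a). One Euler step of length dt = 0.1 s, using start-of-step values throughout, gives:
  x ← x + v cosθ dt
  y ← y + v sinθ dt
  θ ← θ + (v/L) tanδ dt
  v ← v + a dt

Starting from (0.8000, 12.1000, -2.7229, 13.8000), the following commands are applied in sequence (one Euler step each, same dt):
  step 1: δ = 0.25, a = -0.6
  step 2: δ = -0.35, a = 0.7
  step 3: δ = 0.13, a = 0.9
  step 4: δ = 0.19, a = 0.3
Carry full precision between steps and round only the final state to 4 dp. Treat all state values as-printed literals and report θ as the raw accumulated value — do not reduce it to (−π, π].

after step 1 (δ=0.25, a=-0.6): (-0.460797, 11.538938, -2.619261, 13.740000)
after step 2 (δ=-0.35, a=0.7): (-1.651586, 10.853447, -2.766776, 13.810000)
after step 3 (δ=0.13, a=0.9): (-2.936710, 10.347860, -2.713673, 13.900000)
after step 4 (δ=0.19, a=0.3): (-4.201375, 9.771039, -2.635048, 13.930000)

(-4.2014, 9.7710, -2.6350, 13.9300)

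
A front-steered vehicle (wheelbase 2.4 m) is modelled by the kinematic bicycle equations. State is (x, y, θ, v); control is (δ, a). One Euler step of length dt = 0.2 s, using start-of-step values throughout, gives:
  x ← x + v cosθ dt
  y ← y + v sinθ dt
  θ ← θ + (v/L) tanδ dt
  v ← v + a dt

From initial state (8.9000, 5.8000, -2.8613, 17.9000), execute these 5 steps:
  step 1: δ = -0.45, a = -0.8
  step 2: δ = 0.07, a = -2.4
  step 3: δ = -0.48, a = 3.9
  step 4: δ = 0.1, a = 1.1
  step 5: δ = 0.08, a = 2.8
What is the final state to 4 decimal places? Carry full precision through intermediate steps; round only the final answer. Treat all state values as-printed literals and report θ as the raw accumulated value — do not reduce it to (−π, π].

(-4.8613, 13.5907, -3.9542, 18.8200)

after step 1 (δ=-0.45, a=-0.8): (5.459711, 4.809640, -3.581857, 17.740000)
after step 2 (δ=0.07, a=-2.4): (2.250052, 6.321722, -3.478204, 17.260000)
after step 3 (δ=-0.48, a=3.9): (-1.008219, 7.461886, -4.227016, 18.040000)
after step 4 (δ=0.1, a=1.1): (-2.691488, 10.653167, -4.076180, 18.260000)
after step 5 (δ=0.08, a=2.8): (-4.861325, 13.590667, -3.954186, 18.820000)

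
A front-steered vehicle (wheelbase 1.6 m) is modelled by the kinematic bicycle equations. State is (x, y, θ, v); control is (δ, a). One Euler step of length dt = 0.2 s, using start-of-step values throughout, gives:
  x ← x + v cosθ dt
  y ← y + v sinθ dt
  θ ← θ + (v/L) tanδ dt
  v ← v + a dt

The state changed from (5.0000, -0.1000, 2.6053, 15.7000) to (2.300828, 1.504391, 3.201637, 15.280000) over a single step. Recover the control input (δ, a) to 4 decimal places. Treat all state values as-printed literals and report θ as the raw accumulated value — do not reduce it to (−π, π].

a = (v'−v)/dt = (-0.420000)/0.2 = -2.1000
Δθ = θ'−θ = 0.596337;  (v·dt/L) = 15.7000·0.2/1.6 = 1.962500
tan δ = Δθ·L/(v·dt) = 0.303866  →  δ = 0.2950

δ = 0.2950, a = -2.1000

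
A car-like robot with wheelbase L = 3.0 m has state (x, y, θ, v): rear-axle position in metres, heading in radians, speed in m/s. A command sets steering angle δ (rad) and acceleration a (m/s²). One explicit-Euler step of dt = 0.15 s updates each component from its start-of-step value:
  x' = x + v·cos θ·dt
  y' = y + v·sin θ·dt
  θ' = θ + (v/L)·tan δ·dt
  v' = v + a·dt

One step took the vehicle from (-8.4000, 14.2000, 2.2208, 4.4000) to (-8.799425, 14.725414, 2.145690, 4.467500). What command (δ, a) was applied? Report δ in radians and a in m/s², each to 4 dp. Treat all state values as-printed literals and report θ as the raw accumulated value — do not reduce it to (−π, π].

a = (v'−v)/dt = (0.067500)/0.15 = 0.4500
Δθ = θ'−θ = -0.075110;  (v·dt/L) = 4.4000·0.15/3.0 = 0.220000
tan δ = Δθ·L/(v·dt) = -0.341409  →  δ = -0.3290

δ = -0.3290, a = 0.4500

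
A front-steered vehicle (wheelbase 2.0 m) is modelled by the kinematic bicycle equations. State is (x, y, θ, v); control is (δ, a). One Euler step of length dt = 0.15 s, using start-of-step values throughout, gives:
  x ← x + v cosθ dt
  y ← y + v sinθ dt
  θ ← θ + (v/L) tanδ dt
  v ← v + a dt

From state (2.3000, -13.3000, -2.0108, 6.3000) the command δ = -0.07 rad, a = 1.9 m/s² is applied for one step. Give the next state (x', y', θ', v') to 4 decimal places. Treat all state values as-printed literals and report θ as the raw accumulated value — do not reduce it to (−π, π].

x' = 2.3000 + 6.3000·cos(-2.0108)·0.15 = 1.8975
y' = -13.3000 + 6.3000·sin(-2.0108)·0.15 = -14.1550
θ' = -2.0108 + (6.3000/2.0)·tan(-0.07)·0.15 = -2.0439
v' = 6.3000 + 1.9000·0.15 = 6.5850

(1.8975, -14.1550, -2.0439, 6.5850)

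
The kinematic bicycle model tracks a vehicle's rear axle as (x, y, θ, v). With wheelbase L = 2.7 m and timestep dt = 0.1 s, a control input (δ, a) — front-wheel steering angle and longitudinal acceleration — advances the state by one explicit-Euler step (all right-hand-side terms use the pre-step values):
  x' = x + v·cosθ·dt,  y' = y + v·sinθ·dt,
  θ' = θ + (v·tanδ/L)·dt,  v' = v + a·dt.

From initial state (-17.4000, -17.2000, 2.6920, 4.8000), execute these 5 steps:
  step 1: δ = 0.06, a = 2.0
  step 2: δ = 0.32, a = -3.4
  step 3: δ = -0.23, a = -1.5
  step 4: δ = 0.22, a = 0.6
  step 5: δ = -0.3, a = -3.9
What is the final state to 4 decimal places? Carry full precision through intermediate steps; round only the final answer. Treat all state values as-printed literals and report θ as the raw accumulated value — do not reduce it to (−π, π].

(-19.5546, -16.2543, 2.7086, 4.1800)

after step 1 (δ=0.06, a=2.0): (-17.832300, -16.991393, 2.702679, 5.000000)
after step 2 (δ=0.32, a=-3.4): (-18.284907, -16.778915, 2.764048, 4.660000)
after step 3 (δ=-0.23, a=-1.5): (-18.718087, -16.607129, 2.723636, 4.510000)
after step 4 (δ=0.22, a=0.6): (-19.130266, -16.424071, 2.760989, 4.570000)
after step 5 (δ=-0.3, a=-3.9): (-19.554563, -16.254304, 2.708631, 4.180000)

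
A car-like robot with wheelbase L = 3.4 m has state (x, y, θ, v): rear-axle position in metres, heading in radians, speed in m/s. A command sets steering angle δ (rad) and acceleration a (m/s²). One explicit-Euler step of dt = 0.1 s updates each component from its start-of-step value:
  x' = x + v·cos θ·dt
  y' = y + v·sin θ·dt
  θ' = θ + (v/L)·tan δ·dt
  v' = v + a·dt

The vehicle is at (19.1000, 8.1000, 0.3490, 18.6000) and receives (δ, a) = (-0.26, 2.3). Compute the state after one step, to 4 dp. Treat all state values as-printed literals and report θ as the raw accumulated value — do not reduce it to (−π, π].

x' = 19.1000 + 18.6000·cos(0.3490)·0.1 = 20.8479
y' = 8.1000 + 18.6000·sin(0.3490)·0.1 = 8.7360
θ' = 0.3490 + (18.6000/3.4)·tan(-0.26)·0.1 = 0.2035
v' = 18.6000 + 2.3000·0.1 = 18.8300

(20.8479, 8.7360, 0.2035, 18.8300)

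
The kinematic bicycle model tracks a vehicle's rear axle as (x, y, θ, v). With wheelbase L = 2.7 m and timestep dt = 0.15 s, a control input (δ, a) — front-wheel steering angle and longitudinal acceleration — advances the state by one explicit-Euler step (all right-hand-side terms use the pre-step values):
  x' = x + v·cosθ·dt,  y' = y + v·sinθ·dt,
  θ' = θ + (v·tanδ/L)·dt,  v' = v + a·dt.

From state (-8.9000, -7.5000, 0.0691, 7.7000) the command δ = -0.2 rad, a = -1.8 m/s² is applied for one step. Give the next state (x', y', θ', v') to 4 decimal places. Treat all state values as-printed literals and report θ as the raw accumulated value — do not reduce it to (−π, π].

(-7.7478, -7.4203, -0.0176, 7.4300)

x' = -8.9000 + 7.7000·cos(0.0691)·0.15 = -7.7478
y' = -7.5000 + 7.7000·sin(0.0691)·0.15 = -7.4203
θ' = 0.0691 + (7.7000/2.7)·tan(-0.2)·0.15 = -0.0176
v' = 7.7000 − 1.8000·0.15 = 7.4300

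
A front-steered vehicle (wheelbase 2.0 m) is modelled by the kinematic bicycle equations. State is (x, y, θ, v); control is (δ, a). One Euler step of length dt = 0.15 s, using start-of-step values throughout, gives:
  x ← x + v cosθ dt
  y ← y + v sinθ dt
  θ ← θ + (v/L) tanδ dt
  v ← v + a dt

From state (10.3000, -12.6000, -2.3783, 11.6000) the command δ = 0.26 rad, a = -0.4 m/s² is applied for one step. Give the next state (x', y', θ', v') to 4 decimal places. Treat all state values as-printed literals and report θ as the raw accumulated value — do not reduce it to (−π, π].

(9.0427, -13.8029, -2.1469, 11.5400)

x' = 10.3000 + 11.6000·cos(-2.3783)·0.15 = 9.0427
y' = -12.6000 + 11.6000·sin(-2.3783)·0.15 = -13.8029
θ' = -2.3783 + (11.6000/2.0)·tan(0.26)·0.15 = -2.1469
v' = 11.6000 − 0.4000·0.15 = 11.5400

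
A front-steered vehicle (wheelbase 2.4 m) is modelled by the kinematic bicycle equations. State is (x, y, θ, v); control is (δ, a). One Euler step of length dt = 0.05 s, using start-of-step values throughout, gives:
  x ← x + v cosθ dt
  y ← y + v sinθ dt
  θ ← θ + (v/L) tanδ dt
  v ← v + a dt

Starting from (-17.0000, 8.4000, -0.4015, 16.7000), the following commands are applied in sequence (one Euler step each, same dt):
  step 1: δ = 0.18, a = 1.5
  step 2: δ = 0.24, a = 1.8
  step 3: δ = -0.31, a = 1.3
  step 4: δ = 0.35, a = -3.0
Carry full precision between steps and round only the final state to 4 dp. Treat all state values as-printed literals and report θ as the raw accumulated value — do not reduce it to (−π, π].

(-13.8330, 7.2823, -0.2365, 16.7800)

after step 1 (δ=0.18, a=1.5): (-16.231403, 8.073682, -0.338190, 16.775000)
after step 2 (δ=0.24, a=1.8): (-15.440162, 7.795402, -0.252666, 16.865000)
after step 3 (δ=-0.31, a=1.3): (-14.623686, 7.584601, -0.365215, 16.930000)
after step 4 (δ=0.35, a=-3.0): (-13.833015, 7.282273, -0.236466, 16.780000)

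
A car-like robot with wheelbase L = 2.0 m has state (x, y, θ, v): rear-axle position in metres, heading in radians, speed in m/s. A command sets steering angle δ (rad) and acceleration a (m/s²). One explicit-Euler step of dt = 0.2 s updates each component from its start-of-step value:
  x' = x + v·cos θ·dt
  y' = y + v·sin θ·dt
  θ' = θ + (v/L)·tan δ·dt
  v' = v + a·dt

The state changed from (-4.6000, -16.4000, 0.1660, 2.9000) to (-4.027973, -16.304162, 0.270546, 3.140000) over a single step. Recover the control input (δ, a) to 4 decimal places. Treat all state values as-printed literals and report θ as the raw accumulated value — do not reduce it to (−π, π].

δ = 0.3460, a = 1.2000

a = (v'−v)/dt = (0.240000)/0.2 = 1.2000
Δθ = θ'−θ = 0.104546;  (v·dt/L) = 2.9000·0.2/2.0 = 0.290000
tan δ = Δθ·L/(v·dt) = 0.360503  →  δ = 0.3460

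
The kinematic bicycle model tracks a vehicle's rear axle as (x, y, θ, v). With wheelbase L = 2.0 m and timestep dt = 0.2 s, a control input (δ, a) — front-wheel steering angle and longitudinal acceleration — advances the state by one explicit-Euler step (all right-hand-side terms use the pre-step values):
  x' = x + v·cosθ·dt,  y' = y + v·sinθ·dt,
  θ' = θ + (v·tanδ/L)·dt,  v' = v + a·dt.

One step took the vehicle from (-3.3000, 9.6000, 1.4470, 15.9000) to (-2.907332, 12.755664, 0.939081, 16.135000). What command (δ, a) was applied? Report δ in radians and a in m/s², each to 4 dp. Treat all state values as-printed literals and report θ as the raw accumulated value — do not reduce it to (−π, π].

δ = -0.3092, a = 1.1750

a = (v'−v)/dt = (0.235000)/0.2 = 1.1750
Δθ = θ'−θ = -0.507919;  (v·dt/L) = 15.9000·0.2/2.0 = 1.590000
tan δ = Δθ·L/(v·dt) = -0.319446  →  δ = -0.3092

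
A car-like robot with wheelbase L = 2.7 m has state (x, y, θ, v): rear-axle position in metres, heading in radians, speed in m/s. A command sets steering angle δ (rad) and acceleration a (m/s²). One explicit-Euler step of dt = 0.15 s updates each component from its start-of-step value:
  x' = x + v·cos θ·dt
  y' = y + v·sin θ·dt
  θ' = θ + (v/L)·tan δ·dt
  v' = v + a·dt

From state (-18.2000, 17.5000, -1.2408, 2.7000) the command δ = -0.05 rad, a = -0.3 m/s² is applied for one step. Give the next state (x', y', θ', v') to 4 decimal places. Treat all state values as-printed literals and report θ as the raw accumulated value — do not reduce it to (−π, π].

(-18.0688, 17.1169, -1.2483, 2.6550)

x' = -18.2000 + 2.7000·cos(-1.2408)·0.15 = -18.0688
y' = 17.5000 + 2.7000·sin(-1.2408)·0.15 = 17.1169
θ' = -1.2408 + (2.7000/2.7)·tan(-0.05)·0.15 = -1.2483
v' = 2.7000 − 0.3000·0.15 = 2.6550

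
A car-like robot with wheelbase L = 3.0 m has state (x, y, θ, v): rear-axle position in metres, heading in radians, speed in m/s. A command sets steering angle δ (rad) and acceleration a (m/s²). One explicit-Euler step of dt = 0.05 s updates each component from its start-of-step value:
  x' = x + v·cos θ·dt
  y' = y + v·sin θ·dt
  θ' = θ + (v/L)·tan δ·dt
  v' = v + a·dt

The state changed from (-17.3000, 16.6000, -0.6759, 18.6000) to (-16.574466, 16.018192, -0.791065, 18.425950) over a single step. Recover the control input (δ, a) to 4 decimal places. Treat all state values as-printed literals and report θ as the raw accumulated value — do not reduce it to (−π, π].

a = (v'−v)/dt = (-0.174050)/0.05 = -3.4810
Δθ = θ'−θ = -0.115165;  (v·dt/L) = 18.6000·0.05/3.0 = 0.310000
tan δ = Δθ·L/(v·dt) = -0.371500  →  δ = -0.3557

δ = -0.3557, a = -3.4810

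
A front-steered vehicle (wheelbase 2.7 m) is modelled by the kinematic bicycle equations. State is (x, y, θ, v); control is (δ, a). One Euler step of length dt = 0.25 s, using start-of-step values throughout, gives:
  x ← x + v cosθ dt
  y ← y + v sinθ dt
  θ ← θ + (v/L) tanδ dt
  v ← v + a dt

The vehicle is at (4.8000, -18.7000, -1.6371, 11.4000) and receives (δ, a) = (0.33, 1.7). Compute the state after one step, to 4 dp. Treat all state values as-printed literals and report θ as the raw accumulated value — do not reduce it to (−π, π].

x' = 4.8000 + 11.4000·cos(-1.6371)·0.25 = 4.6112
y' = -18.7000 + 11.4000·sin(-1.6371)·0.25 = -21.5437
θ' = -1.6371 + (11.4000/2.7)·tan(0.33)·0.25 = -1.2755
v' = 11.4000 + 1.7000·0.25 = 11.8250

(4.6112, -21.5437, -1.2755, 11.8250)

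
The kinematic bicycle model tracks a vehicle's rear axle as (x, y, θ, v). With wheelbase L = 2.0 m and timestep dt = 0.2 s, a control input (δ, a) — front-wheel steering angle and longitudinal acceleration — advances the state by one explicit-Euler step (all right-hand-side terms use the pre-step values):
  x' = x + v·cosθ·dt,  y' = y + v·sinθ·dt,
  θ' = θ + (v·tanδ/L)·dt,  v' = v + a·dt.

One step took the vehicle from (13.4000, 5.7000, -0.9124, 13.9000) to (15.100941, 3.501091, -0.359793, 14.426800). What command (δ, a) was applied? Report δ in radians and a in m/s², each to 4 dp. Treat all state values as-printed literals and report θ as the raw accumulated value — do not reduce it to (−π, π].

a = (v'−v)/dt = (0.526800)/0.2 = 2.6340
Δθ = θ'−θ = 0.552607;  (v·dt/L) = 13.9000·0.2/2.0 = 1.390000
tan δ = Δθ·L/(v·dt) = 0.397559  →  δ = 0.3784

δ = 0.3784, a = 2.6340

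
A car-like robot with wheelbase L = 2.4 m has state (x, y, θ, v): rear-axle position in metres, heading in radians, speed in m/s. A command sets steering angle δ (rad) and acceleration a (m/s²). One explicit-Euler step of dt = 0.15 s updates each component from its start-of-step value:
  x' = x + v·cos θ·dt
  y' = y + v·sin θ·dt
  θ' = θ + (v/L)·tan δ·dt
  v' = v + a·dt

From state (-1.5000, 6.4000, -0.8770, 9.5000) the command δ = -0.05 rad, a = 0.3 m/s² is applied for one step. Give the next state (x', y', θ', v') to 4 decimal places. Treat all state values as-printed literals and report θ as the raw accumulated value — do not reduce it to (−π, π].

x' = -1.5000 + 9.5000·cos(-0.8770)·0.15 = -0.5888
y' = 6.4000 + 9.5000·sin(-0.8770)·0.15 = 5.3044
θ' = -0.8770 + (9.5000/2.4)·tan(-0.05)·0.15 = -0.9067
v' = 9.5000 + 0.3000·0.15 = 9.5450

(-0.5888, 5.3044, -0.9067, 9.5450)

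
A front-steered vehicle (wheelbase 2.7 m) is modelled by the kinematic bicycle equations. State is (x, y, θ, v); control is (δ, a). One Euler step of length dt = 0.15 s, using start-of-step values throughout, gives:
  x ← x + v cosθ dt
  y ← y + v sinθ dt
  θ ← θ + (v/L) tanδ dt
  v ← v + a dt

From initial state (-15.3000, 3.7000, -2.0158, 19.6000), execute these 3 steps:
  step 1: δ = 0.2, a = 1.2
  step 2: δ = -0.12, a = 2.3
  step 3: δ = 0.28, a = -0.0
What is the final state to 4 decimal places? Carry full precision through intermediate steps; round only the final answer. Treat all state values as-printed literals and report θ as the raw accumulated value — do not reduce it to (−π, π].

(-18.2797, -4.6750, -1.6061, 20.1250)

after step 1 (δ=0.2, a=1.2): (-16.565556, 1.046329, -1.795071, 19.780000)
after step 2 (δ=-0.12, a=2.3): (-17.225415, -1.846364, -1.927575, 20.125000)
after step 3 (δ=0.28, a=-0.0): (-18.279736, -4.675014, -1.606073, 20.125000)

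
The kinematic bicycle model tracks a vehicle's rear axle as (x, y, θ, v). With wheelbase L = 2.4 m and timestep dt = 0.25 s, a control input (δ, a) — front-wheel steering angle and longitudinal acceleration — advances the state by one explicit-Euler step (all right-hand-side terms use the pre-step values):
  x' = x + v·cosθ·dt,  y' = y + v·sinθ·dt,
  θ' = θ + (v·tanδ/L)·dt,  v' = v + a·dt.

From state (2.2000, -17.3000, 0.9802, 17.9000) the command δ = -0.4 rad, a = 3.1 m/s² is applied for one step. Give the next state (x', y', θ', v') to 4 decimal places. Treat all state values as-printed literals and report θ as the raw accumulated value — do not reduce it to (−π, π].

(4.6919, -13.5830, 0.1919, 18.6750)

x' = 2.2000 + 17.9000·cos(0.9802)·0.25 = 4.6919
y' = -17.3000 + 17.9000·sin(0.9802)·0.25 = -13.5830
θ' = 0.9802 + (17.9000/2.4)·tan(-0.4)·0.25 = 0.1919
v' = 17.9000 + 3.1000·0.25 = 18.6750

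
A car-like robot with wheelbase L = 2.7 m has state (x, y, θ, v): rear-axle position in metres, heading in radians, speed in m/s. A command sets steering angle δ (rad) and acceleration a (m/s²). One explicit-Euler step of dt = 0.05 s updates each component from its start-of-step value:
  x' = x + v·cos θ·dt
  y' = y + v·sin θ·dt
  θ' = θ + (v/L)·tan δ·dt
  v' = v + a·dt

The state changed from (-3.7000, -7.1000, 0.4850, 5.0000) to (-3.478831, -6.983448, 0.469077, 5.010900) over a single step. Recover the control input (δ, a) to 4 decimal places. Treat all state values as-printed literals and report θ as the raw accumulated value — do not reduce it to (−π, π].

δ = -0.1703, a = 0.2180

a = (v'−v)/dt = (0.010900)/0.05 = 0.2180
Δθ = θ'−θ = -0.015923;  (v·dt/L) = 5.0000·0.05/2.7 = 0.092593
tan δ = Δθ·L/(v·dt) = -0.171968  →  δ = -0.1703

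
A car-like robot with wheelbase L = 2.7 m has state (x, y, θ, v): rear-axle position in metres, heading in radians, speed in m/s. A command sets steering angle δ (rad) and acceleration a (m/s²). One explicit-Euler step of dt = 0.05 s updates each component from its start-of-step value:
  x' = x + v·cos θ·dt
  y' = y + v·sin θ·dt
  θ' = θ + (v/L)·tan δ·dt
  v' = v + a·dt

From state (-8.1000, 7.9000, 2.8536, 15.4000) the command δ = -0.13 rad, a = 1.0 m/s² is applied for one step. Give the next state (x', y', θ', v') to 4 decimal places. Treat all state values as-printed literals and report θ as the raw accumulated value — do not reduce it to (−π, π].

(-8.8383, 8.1187, 2.8163, 15.4500)

x' = -8.1000 + 15.4000·cos(2.8536)·0.05 = -8.8383
y' = 7.9000 + 15.4000·sin(2.8536)·0.05 = 8.1187
θ' = 2.8536 + (15.4000/2.7)·tan(-0.13)·0.05 = 2.8163
v' = 15.4000 + 1.0000·0.05 = 15.4500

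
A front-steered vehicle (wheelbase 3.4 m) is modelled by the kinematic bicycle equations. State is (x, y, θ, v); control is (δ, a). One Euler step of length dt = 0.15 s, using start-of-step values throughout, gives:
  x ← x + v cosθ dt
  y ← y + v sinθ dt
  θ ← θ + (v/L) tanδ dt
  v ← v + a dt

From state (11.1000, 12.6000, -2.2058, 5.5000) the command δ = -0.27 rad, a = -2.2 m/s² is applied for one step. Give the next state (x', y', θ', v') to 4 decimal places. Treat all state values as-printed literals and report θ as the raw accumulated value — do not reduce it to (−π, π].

x' = 11.1000 + 5.5000·cos(-2.2058)·0.15 = 10.6106
y' = 12.6000 + 5.5000·sin(-2.2058)·0.15 = 11.9358
θ' = -2.2058 + (5.5000/3.4)·tan(-0.27)·0.15 = -2.2730
v' = 5.5000 − 2.2000·0.15 = 5.1700

(10.6106, 11.9358, -2.2730, 5.1700)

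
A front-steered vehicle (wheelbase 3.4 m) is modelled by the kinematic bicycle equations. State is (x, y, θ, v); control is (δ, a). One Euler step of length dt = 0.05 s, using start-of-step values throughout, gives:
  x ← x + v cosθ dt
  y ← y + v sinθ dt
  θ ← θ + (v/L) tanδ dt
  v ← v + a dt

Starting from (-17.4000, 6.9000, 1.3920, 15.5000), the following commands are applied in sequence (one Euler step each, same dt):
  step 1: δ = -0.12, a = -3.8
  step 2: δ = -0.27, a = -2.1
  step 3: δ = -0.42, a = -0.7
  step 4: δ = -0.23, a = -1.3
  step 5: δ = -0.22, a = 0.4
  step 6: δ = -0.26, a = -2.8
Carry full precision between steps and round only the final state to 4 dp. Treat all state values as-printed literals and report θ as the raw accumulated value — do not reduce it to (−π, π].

after step 1 (δ=-0.12, a=-3.8): (-17.262170, 7.662645, 1.364515, 15.310000)
after step 2 (δ=-0.27, a=-2.1): (-17.105379, 8.411916, 1.302204, 15.205000)
after step 3 (δ=-0.42, a=-0.7): (-16.903628, 9.144908, 1.202349, 15.170000)
after step 4 (δ=-0.23, a=-1.3): (-16.630441, 9.852503, 1.150114, 15.105000)
after step 5 (δ=-0.22, a=0.4): (-16.322009, 10.541903, 1.100441, 15.125000)
after step 6 (δ=-0.26, a=-2.8): (-15.979275, 11.216030, 1.041271, 14.985000)

(-15.9793, 11.2160, 1.0413, 14.9850)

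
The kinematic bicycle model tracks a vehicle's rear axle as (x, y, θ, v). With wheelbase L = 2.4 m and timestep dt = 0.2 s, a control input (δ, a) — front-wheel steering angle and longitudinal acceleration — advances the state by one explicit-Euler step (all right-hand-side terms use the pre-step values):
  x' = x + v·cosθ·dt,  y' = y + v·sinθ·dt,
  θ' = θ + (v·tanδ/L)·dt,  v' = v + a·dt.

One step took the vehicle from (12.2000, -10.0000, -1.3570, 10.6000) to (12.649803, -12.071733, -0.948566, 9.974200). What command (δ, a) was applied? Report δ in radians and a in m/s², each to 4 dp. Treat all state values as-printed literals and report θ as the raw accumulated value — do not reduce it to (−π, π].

a = (v'−v)/dt = (-0.625800)/0.2 = -3.1290
Δθ = θ'−θ = 0.408434;  (v·dt/L) = 10.6000·0.2/2.4 = 0.883333
tan δ = Δθ·L/(v·dt) = 0.462378  →  δ = 0.4331

δ = 0.4331, a = -3.1290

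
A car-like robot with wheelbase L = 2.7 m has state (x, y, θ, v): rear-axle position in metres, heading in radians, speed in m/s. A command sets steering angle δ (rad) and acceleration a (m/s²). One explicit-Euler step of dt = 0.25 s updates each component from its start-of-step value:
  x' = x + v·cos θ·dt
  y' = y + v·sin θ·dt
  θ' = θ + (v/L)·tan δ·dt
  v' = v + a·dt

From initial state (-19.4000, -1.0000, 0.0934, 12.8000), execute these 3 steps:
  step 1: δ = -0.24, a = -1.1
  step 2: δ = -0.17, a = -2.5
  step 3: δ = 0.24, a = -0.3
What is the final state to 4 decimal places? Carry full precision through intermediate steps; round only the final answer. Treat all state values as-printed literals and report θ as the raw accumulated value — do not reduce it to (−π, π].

(-10.3979, -2.4601, -0.1261, 11.8250)

after step 1 (δ=-0.24, a=-1.1): (-16.213948, -0.701554, -0.196635, 12.525000)
after step 2 (δ=-0.17, a=-2.5): (-13.143038, -1.313306, -0.395709, 11.900000)
after step 3 (δ=0.24, a=-0.3): (-10.397935, -2.460057, -0.126067, 11.825000)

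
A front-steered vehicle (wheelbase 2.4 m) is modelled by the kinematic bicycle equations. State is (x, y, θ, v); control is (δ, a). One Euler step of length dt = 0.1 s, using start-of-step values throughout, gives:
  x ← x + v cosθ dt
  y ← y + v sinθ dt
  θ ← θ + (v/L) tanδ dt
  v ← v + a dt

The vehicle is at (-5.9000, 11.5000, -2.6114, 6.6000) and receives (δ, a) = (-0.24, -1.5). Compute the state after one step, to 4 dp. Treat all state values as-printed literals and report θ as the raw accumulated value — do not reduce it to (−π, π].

(-6.4694, 11.1662, -2.6787, 6.4500)

x' = -5.9000 + 6.6000·cos(-2.6114)·0.1 = -6.4694
y' = 11.5000 + 6.6000·sin(-2.6114)·0.1 = 11.1662
θ' = -2.6114 + (6.6000/2.4)·tan(-0.24)·0.1 = -2.6787
v' = 6.6000 − 1.5000·0.1 = 6.4500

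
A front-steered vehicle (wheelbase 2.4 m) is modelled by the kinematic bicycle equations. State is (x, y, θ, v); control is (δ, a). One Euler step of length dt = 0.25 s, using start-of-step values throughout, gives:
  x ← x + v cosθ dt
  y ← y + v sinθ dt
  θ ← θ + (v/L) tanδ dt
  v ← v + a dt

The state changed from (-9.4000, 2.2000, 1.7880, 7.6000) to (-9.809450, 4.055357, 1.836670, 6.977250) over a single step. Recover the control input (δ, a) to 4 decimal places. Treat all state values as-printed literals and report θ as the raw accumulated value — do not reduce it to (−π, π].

a = (v'−v)/dt = (-0.622750)/0.25 = -2.4910
Δθ = θ'−θ = 0.048670;  (v·dt/L) = 7.6000·0.25/2.4 = 0.791667
tan δ = Δθ·L/(v·dt) = 0.061478  →  δ = 0.0614

δ = 0.0614, a = -2.4910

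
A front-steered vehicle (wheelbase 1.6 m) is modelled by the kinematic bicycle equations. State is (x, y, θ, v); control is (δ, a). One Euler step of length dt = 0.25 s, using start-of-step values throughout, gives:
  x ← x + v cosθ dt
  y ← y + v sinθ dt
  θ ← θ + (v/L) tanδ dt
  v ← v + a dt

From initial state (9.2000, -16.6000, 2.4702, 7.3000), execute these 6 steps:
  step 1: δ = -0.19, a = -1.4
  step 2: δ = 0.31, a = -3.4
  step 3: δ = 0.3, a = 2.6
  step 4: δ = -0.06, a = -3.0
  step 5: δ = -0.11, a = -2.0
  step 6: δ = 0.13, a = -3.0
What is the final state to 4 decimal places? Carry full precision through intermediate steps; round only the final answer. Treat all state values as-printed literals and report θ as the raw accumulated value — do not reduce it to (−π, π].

(1.0508, -11.8976, 2.8390, 4.7500)

after step 1 (δ=-0.19, a=-1.4): (7.771105, -15.464710, 2.250835, 6.950000)
after step 2 (δ=0.31, a=-3.4): (6.678525, -14.113719, 2.598691, 6.100000)
after step 3 (δ=0.3, a=2.6): (5.372800, -13.325870, 2.893527, 6.750000)
after step 4 (δ=-0.06, a=-3.0): (3.736956, -12.911539, 2.830170, 6.000000)
after step 5 (δ=-0.11, a=-2.0): (2.309108, -12.451919, 2.726627, 5.500000)
after step 6 (δ=0.13, a=-3.0): (1.050804, -11.897575, 2.838979, 4.750000)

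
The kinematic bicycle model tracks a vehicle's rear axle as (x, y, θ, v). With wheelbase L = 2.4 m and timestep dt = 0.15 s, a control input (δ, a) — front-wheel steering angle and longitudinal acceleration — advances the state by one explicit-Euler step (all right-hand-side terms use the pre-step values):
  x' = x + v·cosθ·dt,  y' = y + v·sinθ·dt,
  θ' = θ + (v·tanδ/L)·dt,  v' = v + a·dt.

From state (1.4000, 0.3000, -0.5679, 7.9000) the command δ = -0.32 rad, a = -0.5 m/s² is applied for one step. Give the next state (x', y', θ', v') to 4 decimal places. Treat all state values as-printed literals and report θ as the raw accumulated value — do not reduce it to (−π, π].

(2.3990, -0.3374, -0.7315, 7.8250)

x' = 1.4000 + 7.9000·cos(-0.5679)·0.15 = 2.3990
y' = 0.3000 + 7.9000·sin(-0.5679)·0.15 = -0.3374
θ' = -0.5679 + (7.9000/2.4)·tan(-0.32)·0.15 = -0.7315
v' = 7.9000 − 0.5000·0.15 = 7.8250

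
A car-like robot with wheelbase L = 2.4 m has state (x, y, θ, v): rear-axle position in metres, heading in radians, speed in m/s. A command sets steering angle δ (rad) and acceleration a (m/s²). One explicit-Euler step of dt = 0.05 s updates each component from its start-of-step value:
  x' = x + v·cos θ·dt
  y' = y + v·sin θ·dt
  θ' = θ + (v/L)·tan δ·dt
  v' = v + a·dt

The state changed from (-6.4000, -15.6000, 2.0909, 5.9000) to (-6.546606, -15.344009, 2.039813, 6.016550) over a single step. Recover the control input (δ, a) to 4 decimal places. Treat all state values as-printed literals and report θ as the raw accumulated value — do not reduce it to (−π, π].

δ = -0.3939, a = 2.3310

a = (v'−v)/dt = (0.116550)/0.05 = 2.3310
Δθ = θ'−θ = -0.051087;  (v·dt/L) = 5.9000·0.05/2.4 = 0.122917
tan δ = Δθ·L/(v·dt) = -0.415623  →  δ = -0.3939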